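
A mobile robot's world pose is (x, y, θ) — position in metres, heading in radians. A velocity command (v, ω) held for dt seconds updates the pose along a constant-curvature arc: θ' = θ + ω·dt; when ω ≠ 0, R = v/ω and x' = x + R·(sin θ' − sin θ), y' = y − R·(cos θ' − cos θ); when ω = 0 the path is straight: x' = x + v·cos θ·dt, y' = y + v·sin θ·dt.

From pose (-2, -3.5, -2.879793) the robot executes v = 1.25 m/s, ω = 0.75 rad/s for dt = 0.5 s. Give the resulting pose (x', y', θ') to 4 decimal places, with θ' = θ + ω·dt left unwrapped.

θ' = -2.8798 + 0.75·0.5 = -2.5048
R = v/ω = 1.25/0.75 = 1.6667
x' = -2 + 1.6667·(sin -2.5048 − sin -2.8798) = -2.5597
y' = -3.5 − 1.6667·(cos -2.5048 − cos -2.8798) = -3.7699

(-2.5597, -3.7699, -2.5048)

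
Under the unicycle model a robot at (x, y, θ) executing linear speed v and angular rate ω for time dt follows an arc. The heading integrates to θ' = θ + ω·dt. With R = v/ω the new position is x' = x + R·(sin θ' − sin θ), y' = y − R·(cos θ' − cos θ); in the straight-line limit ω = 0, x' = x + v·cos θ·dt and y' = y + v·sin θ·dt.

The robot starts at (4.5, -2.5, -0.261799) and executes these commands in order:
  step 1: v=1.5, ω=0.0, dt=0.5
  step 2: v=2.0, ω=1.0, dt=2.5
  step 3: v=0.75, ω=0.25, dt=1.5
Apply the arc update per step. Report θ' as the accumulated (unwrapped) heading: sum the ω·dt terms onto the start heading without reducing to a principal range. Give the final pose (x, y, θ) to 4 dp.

(6.4691, 1.2096, 2.6132)

step 1: θ'=-0.2618 (straight) → pose (5.2244, -2.6941, -0.2618)
step 2: θ'=2.2382 (R=2.0000) → pose (7.3129, 0.4756, 2.2382)
step 3: θ'=2.6132 (R=3.0000) → pose (6.4691, 1.2096, 2.6132)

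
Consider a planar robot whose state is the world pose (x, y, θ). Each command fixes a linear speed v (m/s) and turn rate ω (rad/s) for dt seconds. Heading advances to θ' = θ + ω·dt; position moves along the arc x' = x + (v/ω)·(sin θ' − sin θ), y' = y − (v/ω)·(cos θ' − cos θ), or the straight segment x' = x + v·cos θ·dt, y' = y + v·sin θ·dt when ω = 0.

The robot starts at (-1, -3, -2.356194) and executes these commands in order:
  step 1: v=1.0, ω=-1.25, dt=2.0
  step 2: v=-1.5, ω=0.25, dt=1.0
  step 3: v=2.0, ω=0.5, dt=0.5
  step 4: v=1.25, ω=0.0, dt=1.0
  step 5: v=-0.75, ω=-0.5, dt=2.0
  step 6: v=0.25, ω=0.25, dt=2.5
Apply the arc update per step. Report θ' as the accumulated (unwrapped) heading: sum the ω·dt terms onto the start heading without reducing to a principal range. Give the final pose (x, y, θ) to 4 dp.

step 1: θ'=-4.8562 (R=-0.8000) → pose (-2.3574, -2.3197, -4.8562)
step 2: θ'=-4.6062 (R=-6.0000) → pose (-2.3856, -3.8155, -4.6062)
step 3: θ'=-4.3562 (R=4.0000) → pose (-2.6141, -2.8446, -4.3562)
step 4: θ'=-4.3562 (straight) → pose (-3.0500, -1.6731, -4.3562)
step 5: θ'=-5.3562 (R=1.5000) → pose (-3.2561, -3.0965, -5.3562)
step 6: θ'=-4.7312 (R=1.0000) → pose (-3.0561, -2.5151, -4.7312)

(-3.0561, -2.5151, -4.7312)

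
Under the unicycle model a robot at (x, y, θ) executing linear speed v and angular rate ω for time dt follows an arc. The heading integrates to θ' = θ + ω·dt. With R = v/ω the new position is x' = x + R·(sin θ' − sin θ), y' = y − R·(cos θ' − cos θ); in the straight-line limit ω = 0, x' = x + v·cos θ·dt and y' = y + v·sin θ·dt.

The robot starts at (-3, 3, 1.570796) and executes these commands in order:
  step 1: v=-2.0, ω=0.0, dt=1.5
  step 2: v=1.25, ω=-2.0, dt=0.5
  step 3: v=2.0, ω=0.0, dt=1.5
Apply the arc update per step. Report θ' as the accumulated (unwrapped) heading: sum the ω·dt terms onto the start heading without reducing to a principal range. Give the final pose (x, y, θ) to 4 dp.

(-0.1883, 2.1468, 0.5708)

step 1: θ'=1.5708 (straight) → pose (-3.0000, 0.0000, 1.5708)
step 2: θ'=0.5708 (R=-0.6250) → pose (-2.7127, 0.5259, 0.5708)
step 3: θ'=0.5708 (straight) → pose (-0.1883, 2.1468, 0.5708)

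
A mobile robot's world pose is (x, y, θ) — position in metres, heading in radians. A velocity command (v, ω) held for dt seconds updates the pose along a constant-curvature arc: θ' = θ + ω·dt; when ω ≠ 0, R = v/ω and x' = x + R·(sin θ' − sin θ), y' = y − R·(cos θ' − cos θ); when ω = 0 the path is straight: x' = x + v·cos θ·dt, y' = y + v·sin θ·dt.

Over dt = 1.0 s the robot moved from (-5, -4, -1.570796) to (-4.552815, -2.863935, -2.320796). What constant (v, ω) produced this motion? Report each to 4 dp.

Δθ = -2.320796 − -1.570796 = -0.750000
ω = Δθ/dt = -0.750000/1.0 = -0.7500
R = −Δy/(cos θ' − cos θ) = 1.6667
v = R·ω = 1.6667·-0.7500 = -1.2500

v = -1.2500, ω = -0.7500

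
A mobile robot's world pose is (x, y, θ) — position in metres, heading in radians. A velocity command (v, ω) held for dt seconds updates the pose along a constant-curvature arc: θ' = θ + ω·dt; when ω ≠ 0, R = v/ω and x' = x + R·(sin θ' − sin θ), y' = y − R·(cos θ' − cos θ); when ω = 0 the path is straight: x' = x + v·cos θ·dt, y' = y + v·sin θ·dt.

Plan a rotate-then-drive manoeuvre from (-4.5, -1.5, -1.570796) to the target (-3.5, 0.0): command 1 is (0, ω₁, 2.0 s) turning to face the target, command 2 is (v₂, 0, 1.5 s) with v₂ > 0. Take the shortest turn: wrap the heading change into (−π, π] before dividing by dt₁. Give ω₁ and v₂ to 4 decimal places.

heading to target = atan2(0−-1.5, -3.5−-4.5) = 0.9828
Δθ = wrap(0.9828 − -1.5708) = 2.5536; ω₁ = Δθ/dt₁ = 1.2768
distance = √((-3.5−-4.5)² + (0−-1.5)²) = 1.8028; v₂ = distance/dt₂ = 1.2019

ω₁ = 1.2768, v₂ = 1.2019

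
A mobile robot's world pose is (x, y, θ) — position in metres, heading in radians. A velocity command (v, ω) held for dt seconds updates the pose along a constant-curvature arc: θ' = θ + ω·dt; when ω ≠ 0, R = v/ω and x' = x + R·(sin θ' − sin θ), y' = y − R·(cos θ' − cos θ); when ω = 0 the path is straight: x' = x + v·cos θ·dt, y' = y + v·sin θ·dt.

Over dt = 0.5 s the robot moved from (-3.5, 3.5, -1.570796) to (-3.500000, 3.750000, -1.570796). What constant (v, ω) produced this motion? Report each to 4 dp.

Δθ = -1.570796 − -1.570796 = 0.000000
ω = Δθ/dt = 0.000000/0.5 = 0.0000
ω = 0 → v = (Δx·cos θ + Δy·sin θ)/dt = -0.5000

v = -0.5000, ω = 0.0000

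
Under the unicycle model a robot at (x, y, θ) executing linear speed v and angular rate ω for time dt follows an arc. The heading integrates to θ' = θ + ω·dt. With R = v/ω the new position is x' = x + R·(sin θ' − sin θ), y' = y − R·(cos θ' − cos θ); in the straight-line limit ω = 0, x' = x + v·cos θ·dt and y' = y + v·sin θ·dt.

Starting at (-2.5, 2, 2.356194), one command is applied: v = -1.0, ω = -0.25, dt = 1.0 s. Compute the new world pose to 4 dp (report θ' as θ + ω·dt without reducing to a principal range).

(-1.8882, 1.2123, 2.1062)

θ' = 2.3562 + -0.25·1.0 = 2.1062
R = v/ω = -1.0/-0.25 = 4.0000
x' = -2.5 + 4.0000·(sin 2.1062 − sin 2.3562) = -1.8882
y' = 2 − 4.0000·(cos 2.1062 − cos 2.3562) = 1.2123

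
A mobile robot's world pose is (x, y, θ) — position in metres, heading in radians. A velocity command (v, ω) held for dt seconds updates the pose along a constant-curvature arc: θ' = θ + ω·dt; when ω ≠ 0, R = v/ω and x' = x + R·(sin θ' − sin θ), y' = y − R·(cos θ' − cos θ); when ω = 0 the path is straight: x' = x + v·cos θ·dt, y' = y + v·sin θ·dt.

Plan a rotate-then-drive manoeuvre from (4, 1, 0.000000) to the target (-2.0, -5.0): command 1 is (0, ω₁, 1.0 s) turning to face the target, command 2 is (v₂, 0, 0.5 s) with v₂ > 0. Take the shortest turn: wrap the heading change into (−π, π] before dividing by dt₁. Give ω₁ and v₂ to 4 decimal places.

heading to target = atan2(-5−1, -2−4) = -2.3562
Δθ = wrap(-2.3562 − 0.0000) = -2.3562; ω₁ = Δθ/dt₁ = -2.3562
distance = √((-2−4)² + (-5−1)²) = 8.4853; v₂ = distance/dt₂ = 16.9706

ω₁ = -2.3562, v₂ = 16.9706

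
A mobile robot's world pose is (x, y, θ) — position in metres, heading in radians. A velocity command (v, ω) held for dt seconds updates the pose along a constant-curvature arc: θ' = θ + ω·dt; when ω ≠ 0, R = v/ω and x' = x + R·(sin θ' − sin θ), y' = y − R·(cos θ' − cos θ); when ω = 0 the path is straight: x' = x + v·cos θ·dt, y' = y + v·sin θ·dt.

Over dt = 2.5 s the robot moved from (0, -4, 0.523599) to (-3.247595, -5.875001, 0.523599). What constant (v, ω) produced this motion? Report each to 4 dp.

Δθ = 0.523599 − 0.523599 = 0.000000
ω = Δθ/dt = 0.000000/2.5 = 0.0000
ω = 0 → v = (Δx·cos θ + Δy·sin θ)/dt = -1.5000

v = -1.5000, ω = 0.0000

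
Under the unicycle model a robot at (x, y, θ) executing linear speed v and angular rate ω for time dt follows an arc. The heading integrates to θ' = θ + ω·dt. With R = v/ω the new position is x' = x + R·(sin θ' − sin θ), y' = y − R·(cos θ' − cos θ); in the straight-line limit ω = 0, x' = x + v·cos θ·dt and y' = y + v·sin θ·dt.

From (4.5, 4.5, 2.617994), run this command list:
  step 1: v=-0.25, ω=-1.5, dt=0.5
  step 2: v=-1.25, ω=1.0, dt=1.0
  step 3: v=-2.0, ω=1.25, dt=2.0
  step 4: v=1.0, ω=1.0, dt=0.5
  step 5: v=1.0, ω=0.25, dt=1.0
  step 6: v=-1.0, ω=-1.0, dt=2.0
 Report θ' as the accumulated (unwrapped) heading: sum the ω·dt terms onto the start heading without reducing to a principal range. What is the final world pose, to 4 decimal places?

step 1: θ'=1.8680 (R=0.1667) → pose (4.5760, 4.4045, 1.8680)
step 2: θ'=2.8680 (R=-1.2500) → pose (5.4335, 3.5670, 2.8680)
step 3: θ'=5.3680 (R=-1.6000) → pose (7.1341, 6.0829, 5.3680)
step 4: θ'=5.8680 (R=1.0000) → pose (7.5234, 5.7775, 5.8680)
step 5: θ'=6.1180 (R=4.0000) → pose (8.4791, 5.4921, 6.1180)
step 6: θ'=4.1180 (R=1.0000) → pose (7.8150, 7.0385, 4.1180)

(7.8150, 7.0385, 4.1180)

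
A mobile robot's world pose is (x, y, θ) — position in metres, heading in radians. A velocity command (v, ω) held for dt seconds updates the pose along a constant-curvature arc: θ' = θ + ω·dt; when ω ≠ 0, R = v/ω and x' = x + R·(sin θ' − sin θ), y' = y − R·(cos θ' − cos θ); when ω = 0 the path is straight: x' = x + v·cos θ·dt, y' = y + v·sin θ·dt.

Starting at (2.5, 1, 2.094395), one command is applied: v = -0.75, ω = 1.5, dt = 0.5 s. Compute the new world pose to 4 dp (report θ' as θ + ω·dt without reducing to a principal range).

θ' = 2.0944 + 1.5·0.5 = 2.8444
R = v/ω = -0.75/1.5 = -0.5000
x' = 2.5 + -0.5000·(sin 2.8444 − sin 2.0944) = 2.7866
y' = 1 − -0.5000·(cos 2.8444 − cos 2.0944) = 0.7719

(2.7866, 0.7719, 2.8444)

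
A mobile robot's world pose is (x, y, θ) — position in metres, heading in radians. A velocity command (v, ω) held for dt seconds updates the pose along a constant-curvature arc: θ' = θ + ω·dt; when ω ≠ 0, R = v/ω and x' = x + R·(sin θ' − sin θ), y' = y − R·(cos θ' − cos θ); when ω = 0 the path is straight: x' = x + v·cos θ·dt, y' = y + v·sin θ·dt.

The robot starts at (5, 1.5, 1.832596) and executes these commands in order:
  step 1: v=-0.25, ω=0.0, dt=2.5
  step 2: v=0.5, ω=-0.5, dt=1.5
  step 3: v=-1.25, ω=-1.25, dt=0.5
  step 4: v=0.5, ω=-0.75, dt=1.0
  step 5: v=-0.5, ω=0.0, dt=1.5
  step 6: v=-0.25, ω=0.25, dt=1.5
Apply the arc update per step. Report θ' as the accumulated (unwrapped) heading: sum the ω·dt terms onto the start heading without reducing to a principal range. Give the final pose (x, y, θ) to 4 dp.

(4.2009, 1.4916, 0.0826)

step 1: θ'=1.8326 (straight) → pose (5.1618, 0.8963, 1.8326)
step 2: θ'=1.0826 (R=-1.0000) → pose (5.2445, 1.6242, 1.0826)
step 3: θ'=0.4576 (R=1.0000) → pose (4.8031, 1.1961, 0.4576)
step 4: θ'=-0.2924 (R=-0.6667) → pose (5.2898, 1.2364, -0.2924)
step 5: θ'=-0.2924 (straight) → pose (4.5717, 1.4526, -0.2924)
step 6: θ'=0.0826 (R=-1.0000) → pose (4.2009, 1.4916, 0.0826)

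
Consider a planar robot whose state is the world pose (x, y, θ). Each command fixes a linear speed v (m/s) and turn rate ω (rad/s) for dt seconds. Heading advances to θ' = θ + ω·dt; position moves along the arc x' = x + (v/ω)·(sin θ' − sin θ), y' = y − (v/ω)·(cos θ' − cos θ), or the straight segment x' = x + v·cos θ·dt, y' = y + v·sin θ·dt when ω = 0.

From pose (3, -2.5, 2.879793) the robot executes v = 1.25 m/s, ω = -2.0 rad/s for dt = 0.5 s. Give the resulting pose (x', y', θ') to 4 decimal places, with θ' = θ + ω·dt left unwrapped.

(2.5664, -2.0864, 1.8798)

θ' = 2.8798 + -2.0·0.5 = 1.8798
R = v/ω = 1.25/-2.0 = -0.6250
x' = 3 + -0.6250·(sin 1.8798 − sin 2.8798) = 2.5664
y' = -2.5 − -0.6250·(cos 1.8798 − cos 2.8798) = -2.0864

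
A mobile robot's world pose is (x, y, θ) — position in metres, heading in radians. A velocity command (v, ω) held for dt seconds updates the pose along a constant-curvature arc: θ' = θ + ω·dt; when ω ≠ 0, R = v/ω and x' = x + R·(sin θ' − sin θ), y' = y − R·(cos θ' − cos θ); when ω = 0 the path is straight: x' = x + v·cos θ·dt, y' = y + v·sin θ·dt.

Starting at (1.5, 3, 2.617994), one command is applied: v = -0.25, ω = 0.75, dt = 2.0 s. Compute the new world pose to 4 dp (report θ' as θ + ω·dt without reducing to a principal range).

θ' = 2.6180 + 0.75·2.0 = 4.1180
R = v/ω = -0.25/0.75 = -0.3333
x' = 1.5 + -0.3333·(sin 4.1180 − sin 2.6180) = 1.9428
y' = 3 − -0.3333·(cos 4.1180 − cos 2.6180) = 3.1020

(1.9428, 3.1020, 4.1180)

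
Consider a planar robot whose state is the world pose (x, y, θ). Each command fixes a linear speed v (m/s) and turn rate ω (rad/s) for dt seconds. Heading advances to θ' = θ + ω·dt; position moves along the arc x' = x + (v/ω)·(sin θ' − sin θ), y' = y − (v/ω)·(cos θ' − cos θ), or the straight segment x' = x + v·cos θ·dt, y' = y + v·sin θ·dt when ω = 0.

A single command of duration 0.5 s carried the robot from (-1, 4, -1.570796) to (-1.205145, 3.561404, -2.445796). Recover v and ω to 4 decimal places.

Δθ = -2.445796 − -1.570796 = -0.875000
ω = Δθ/dt = -0.875000/0.5 = -1.7500
R = −Δy/(cos θ' − cos θ) = -0.5714
v = R·ω = -0.5714·-1.7500 = 1.0000

v = 1.0000, ω = -1.7500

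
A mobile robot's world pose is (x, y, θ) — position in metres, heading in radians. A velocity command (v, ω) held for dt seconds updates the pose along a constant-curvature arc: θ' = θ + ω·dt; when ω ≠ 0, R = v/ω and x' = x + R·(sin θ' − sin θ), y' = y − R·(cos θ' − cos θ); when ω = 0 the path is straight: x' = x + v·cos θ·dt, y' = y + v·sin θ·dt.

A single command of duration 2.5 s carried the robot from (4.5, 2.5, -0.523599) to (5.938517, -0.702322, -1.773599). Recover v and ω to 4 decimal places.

Δθ = -1.773599 − -0.523599 = -1.250000
ω = Δθ/dt = -1.250000/2.5 = -0.5000
R = −Δy/(cos θ' − cos θ) = -3.0000
v = R·ω = -3.0000·-0.5000 = 1.5000

v = 1.5000, ω = -0.5000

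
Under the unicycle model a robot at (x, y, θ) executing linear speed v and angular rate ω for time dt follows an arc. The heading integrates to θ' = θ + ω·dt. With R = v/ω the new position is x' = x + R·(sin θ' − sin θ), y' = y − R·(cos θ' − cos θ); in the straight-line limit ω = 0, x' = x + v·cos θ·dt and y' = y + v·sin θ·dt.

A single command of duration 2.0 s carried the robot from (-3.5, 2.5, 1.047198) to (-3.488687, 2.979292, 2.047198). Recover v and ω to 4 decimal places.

v = 0.2500, ω = 0.5000

Δθ = 2.047198 − 1.047198 = 1.000000
ω = Δθ/dt = 1.000000/2.0 = 0.5000
R = −Δy/(cos θ' − cos θ) = 0.5000
v = R·ω = 0.5000·0.5000 = 0.2500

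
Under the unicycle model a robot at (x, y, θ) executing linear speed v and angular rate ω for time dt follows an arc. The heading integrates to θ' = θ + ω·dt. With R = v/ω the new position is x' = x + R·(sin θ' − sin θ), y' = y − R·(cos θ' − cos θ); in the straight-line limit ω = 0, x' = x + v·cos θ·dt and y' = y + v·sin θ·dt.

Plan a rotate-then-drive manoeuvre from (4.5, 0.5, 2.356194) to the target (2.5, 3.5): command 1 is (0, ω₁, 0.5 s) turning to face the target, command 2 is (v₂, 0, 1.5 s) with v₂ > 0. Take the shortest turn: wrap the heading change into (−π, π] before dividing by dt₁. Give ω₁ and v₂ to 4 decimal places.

heading to target = atan2(3.5−0.5, 2.5−4.5) = 2.1588
Δθ = wrap(2.1588 − 2.3562) = -0.1974; ω₁ = Δθ/dt₁ = -0.3948
distance = √((2.5−4.5)² + (3.5−0.5)²) = 3.6056; v₂ = distance/dt₂ = 2.4037

ω₁ = -0.3948, v₂ = 2.4037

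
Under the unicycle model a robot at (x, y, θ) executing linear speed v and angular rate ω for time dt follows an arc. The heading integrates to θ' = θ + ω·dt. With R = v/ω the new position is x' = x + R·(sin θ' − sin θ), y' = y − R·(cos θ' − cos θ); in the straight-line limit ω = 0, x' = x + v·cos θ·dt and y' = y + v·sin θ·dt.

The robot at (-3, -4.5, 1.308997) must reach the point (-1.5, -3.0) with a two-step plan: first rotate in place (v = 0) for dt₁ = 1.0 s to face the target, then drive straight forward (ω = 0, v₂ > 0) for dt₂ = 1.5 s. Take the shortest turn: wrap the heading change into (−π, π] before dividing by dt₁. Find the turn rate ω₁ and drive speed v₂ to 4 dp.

ω₁ = -0.5236, v₂ = 1.4142

heading to target = atan2(-3−-4.5, -1.5−-3) = 0.7854
Δθ = wrap(0.7854 − 1.3090) = -0.5236; ω₁ = Δθ/dt₁ = -0.5236
distance = √((-1.5−-3)² + (-3−-4.5)²) = 2.1213; v₂ = distance/dt₂ = 1.4142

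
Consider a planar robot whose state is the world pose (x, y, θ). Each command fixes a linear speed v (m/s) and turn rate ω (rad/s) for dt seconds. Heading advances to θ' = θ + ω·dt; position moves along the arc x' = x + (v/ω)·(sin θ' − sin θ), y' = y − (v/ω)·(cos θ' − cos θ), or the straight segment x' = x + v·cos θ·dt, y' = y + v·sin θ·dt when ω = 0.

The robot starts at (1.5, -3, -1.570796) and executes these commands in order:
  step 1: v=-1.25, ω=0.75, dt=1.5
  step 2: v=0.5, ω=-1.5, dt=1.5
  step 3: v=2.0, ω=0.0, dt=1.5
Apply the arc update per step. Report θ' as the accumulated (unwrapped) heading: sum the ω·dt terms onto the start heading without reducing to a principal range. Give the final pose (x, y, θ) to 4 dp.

step 1: θ'=-0.4458 (R=-1.6667) → pose (0.5520, -1.4962, -0.4458)
step 2: θ'=-2.6958 (R=-0.3333) → pose (0.5520, -2.0977, -2.6958)
step 3: θ'=-2.6958 (straight) → pose (-2.1548, -3.3913, -2.6958)

(-2.1548, -3.3913, -2.6958)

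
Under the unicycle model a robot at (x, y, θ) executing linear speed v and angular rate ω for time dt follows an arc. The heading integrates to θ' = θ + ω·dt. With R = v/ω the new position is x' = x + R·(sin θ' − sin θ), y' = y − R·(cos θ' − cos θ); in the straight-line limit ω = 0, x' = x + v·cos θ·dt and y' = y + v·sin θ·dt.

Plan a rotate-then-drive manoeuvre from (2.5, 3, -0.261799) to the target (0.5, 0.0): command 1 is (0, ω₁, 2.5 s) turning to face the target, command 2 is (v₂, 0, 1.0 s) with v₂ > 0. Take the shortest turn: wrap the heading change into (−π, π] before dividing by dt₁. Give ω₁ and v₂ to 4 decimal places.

heading to target = atan2(0−3, 0.5−2.5) = -2.1588
Δθ = wrap(-2.1588 − -0.2618) = -1.8970; ω₁ = Δθ/dt₁ = -0.7588
distance = √((0.5−2.5)² + (0−3)²) = 3.6056; v₂ = distance/dt₂ = 3.6056

ω₁ = -0.7588, v₂ = 3.6056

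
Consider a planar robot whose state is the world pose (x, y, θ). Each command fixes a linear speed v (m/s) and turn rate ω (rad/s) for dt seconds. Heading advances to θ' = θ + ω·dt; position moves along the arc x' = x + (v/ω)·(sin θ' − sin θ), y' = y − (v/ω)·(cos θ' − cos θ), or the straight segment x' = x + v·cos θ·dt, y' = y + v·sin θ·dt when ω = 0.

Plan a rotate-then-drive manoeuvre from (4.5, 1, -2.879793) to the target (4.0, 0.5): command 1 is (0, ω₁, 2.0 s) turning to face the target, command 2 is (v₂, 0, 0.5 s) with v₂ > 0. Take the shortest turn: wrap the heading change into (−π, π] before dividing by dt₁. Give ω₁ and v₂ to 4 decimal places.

heading to target = atan2(0.5−1, 4−4.5) = -2.3562
Δθ = wrap(-2.3562 − -2.8798) = 0.5236; ω₁ = Δθ/dt₁ = 0.2618
distance = √((4−4.5)² + (0.5−1)²) = 0.7071; v₂ = distance/dt₂ = 1.4142

ω₁ = 0.2618, v₂ = 1.4142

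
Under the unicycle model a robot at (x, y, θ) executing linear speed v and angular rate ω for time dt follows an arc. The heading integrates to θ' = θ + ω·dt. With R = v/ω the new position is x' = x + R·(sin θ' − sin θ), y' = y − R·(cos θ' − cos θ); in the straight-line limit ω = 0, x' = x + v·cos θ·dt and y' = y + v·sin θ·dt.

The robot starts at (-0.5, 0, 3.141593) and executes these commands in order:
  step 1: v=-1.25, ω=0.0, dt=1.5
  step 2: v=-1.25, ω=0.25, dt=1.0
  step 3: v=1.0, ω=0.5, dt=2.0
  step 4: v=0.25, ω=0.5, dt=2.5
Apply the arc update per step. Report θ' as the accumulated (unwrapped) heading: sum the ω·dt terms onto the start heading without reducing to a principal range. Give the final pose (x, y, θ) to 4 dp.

step 1: θ'=3.1416 (straight) → pose (1.3750, 0.0000, 3.1416)
step 2: θ'=3.3916 (R=-5.0000) → pose (2.6120, 0.1554, 3.3916)
step 3: θ'=4.3916 (R=2.0000) → pose (1.2089, -1.1517, 4.3916)
step 4: θ'=5.6416 (R=0.5000) → pose (1.3841, -1.7100, 5.6416)

(1.3841, -1.7100, 5.6416)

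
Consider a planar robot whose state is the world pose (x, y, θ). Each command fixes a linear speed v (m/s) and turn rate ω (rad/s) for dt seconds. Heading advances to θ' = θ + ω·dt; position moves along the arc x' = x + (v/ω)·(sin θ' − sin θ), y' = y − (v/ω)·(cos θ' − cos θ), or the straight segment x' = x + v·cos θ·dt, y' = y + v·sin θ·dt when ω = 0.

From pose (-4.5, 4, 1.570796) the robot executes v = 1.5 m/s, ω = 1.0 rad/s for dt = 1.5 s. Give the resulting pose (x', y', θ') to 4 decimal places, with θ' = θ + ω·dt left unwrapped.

(-5.8939, 5.4962, 3.0708)

θ' = 1.5708 + 1.0·1.5 = 3.0708
R = v/ω = 1.5/1.0 = 1.5000
x' = -4.5 + 1.5000·(sin 3.0708 − sin 1.5708) = -5.8939
y' = 4 − 1.5000·(cos 3.0708 − cos 1.5708) = 5.4962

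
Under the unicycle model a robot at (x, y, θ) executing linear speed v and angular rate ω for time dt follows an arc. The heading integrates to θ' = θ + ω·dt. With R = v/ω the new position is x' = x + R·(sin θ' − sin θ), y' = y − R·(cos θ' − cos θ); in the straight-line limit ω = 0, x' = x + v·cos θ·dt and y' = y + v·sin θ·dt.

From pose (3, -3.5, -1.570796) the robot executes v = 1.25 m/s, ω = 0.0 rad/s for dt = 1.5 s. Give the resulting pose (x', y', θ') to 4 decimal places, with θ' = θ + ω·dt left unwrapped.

(3.0000, -5.3750, -1.5708)

θ' = -1.5708 + 0.0·1.5 = -1.5708
ω = 0 → straight: x' = 3 + 1.25·cos(-1.5708)·1.5 = 3.0000
y' = -3.5 + 1.25·sin(-1.5708)·1.5 = -5.3750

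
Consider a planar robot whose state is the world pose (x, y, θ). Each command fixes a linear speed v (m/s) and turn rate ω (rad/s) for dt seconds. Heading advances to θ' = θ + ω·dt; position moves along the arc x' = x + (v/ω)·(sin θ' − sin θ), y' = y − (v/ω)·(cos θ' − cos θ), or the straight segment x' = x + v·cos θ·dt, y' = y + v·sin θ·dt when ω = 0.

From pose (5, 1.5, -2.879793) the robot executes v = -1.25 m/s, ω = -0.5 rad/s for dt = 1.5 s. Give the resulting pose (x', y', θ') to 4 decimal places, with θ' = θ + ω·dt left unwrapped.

(6.8196, 1.2931, -3.6298)

θ' = -2.8798 + -0.5·1.5 = -3.6298
R = v/ω = -1.25/-0.5 = 2.5000
x' = 5 + 2.5000·(sin -3.6298 − sin -2.8798) = 6.8196
y' = 1.5 − 2.5000·(cos -3.6298 − cos -2.8798) = 1.2931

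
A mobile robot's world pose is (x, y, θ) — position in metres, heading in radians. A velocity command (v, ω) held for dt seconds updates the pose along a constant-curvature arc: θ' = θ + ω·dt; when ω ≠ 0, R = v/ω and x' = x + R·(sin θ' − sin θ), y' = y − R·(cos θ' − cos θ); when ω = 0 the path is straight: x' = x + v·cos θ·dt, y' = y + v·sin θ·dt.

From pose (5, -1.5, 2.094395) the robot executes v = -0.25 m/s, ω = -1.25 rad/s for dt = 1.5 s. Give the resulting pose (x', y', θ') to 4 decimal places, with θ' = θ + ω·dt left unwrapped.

θ' = 2.0944 + -1.25·1.5 = 0.2194
R = v/ω = -0.25/-1.25 = 0.2000
x' = 5 + 0.2000·(sin 0.2194 − sin 2.0944) = 4.8703
y' = -1.5 − 0.2000·(cos 0.2194 − cos 2.0944) = -1.7952

(4.8703, -1.7952, 0.2194)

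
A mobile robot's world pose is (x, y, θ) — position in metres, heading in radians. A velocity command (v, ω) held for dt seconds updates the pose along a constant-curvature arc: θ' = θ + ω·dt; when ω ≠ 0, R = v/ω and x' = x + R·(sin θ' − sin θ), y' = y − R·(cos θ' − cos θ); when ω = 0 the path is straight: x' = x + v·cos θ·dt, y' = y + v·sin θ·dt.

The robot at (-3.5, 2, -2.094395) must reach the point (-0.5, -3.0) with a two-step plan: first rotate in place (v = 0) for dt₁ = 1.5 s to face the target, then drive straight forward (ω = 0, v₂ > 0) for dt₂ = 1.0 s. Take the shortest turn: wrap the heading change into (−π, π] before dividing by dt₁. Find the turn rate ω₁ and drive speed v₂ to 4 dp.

ω₁ = 0.7093, v₂ = 5.8310

heading to target = atan2(-3−2, -0.5−-3.5) = -1.0304
Δθ = wrap(-1.0304 − -2.0944) = 1.0640; ω₁ = Δθ/dt₁ = 0.7093
distance = √((-0.5−-3.5)² + (-3−2)²) = 5.8310; v₂ = distance/dt₂ = 5.8310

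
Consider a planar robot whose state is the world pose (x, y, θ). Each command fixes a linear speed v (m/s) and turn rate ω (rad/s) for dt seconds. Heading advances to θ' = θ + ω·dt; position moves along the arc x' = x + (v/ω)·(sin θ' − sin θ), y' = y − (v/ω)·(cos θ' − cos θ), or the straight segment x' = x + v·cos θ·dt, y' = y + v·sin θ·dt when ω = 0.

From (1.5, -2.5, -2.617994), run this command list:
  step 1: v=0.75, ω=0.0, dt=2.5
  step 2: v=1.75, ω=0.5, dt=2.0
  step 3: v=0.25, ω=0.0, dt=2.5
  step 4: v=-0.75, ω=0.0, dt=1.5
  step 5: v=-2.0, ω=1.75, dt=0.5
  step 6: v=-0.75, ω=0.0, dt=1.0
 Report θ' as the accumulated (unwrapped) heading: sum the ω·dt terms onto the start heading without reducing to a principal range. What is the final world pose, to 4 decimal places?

(-2.7671, -4.4011, -0.7430)

step 1: θ'=-2.6180 (straight) → pose (-0.1238, -3.4375, -2.6180)
step 2: θ'=-1.6180 (R=3.5000) → pose (-1.8699, -6.3035, -1.6180)
step 3: θ'=-1.6180 (straight) → pose (-1.8994, -6.9278, -1.6180)
step 4: θ'=-1.6180 (straight) → pose (-1.8463, -5.8040, -1.6180)
step 5: θ'=-0.7430 (R=-1.1429) → pose (-2.2148, -4.9084, -0.7430)
step 6: θ'=-0.7430 (straight) → pose (-2.7671, -4.4011, -0.7430)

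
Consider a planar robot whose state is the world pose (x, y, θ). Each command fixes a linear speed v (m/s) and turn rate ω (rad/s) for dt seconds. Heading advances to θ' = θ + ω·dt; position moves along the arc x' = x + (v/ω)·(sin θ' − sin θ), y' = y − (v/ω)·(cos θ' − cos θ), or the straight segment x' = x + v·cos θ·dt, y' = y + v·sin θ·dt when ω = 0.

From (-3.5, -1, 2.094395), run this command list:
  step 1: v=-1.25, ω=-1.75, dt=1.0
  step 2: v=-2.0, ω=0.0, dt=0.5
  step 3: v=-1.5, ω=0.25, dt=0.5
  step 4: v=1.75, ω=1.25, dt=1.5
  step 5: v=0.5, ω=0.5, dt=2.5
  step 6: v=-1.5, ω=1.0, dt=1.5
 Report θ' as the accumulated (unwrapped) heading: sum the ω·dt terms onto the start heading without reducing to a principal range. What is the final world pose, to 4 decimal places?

(-5.5560, 1.6716, 5.0944)

step 1: θ'=0.3444 (R=0.7143) → pose (-3.8774, -2.0295, 0.3444)
step 2: θ'=0.3444 (straight) → pose (-4.8187, -2.3671, 0.3444)
step 3: θ'=0.4694 (R=-6.0000) → pose (-5.5070, -2.6637, 0.4694)
step 4: θ'=2.3444 (R=1.4000) → pose (-5.1387, -0.4370, 2.3444)
step 5: θ'=3.5944 (R=1.0000) → pose (-6.2916, -0.2365, 3.5944)
step 6: θ'=5.0944 (R=-1.5000) → pose (-5.5560, 1.6716, 5.0944)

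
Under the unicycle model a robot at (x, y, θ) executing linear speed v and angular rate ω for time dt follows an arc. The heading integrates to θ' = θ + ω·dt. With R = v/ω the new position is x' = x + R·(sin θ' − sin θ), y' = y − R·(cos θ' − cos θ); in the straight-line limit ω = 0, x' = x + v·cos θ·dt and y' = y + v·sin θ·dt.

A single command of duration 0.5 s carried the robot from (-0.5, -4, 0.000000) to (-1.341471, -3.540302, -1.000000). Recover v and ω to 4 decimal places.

Δθ = -1.000000 − 0.000000 = -1.000000
ω = Δθ/dt = -1.000000/0.5 = -2.0000
R = Δx/(sin θ' − sin θ) = 1.0000
v = R·ω = 1.0000·-2.0000 = -2.0000

v = -2.0000, ω = -2.0000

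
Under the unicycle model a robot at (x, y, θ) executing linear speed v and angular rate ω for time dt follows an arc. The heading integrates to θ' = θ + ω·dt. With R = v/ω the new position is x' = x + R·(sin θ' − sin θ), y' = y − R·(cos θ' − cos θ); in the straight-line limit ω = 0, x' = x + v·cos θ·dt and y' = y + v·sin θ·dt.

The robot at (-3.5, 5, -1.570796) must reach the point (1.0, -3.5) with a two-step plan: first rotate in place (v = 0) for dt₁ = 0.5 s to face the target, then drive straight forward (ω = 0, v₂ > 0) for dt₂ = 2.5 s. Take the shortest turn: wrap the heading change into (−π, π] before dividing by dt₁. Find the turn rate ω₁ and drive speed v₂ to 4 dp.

ω₁ = 0.9738, v₂ = 3.8471

heading to target = atan2(-3.5−5, 1−-3.5) = -1.0839
Δθ = wrap(-1.0839 − -1.5708) = 0.4869; ω₁ = Δθ/dt₁ = 0.9738
distance = √((1−-3.5)² + (-3.5−5)²) = 9.6177; v₂ = distance/dt₂ = 3.8471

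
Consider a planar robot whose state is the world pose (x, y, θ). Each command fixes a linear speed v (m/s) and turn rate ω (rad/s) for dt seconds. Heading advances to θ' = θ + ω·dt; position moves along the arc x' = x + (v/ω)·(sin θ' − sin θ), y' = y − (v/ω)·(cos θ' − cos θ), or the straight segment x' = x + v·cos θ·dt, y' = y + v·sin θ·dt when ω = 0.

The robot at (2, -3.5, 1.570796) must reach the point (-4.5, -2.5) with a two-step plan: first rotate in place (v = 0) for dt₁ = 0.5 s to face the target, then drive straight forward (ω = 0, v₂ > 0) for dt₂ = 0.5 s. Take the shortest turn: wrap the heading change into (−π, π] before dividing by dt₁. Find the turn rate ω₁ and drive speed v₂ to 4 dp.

ω₁ = 2.8363, v₂ = 13.1529

heading to target = atan2(-2.5−-3.5, -4.5−2) = 2.9889
Δθ = wrap(2.9889 − 1.5708) = 1.4181; ω₁ = Δθ/dt₁ = 2.8363
distance = √((-4.5−2)² + (-2.5−-3.5)²) = 6.5765; v₂ = distance/dt₂ = 13.1529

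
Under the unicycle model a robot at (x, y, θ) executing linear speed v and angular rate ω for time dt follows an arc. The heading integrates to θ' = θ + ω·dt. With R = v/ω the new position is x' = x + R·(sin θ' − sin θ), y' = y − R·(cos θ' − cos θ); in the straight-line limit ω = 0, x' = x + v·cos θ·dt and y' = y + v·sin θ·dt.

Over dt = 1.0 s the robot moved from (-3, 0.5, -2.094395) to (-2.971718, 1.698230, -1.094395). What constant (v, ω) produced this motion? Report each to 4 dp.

Δθ = -1.094395 − -2.094395 = 1.000000
ω = Δθ/dt = 1.000000/1.0 = 1.0000
R = −Δy/(cos θ' − cos θ) = -1.2500
v = R·ω = -1.2500·1.0000 = -1.2500

v = -1.2500, ω = 1.0000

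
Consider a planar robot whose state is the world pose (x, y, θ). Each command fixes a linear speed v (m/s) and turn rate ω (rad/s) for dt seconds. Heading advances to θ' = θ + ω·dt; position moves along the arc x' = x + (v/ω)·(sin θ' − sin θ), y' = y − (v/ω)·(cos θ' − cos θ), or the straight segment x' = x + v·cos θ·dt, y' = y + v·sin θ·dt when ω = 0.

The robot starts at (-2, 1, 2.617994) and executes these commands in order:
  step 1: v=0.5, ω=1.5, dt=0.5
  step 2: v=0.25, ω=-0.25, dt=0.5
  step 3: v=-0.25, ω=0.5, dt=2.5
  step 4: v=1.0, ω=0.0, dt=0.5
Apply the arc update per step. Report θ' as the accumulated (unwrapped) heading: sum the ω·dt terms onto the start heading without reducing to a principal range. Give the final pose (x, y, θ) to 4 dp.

(-2.0362, 0.9164, 4.4930)

step 1: θ'=3.3680 (R=0.3333) → pose (-2.2415, 1.0362, 3.3680)
step 2: θ'=3.2430 (R=-1.0000) → pose (-2.3647, 1.0158, 3.2430)
step 3: θ'=4.4930 (R=-0.5000) → pose (-1.9273, 1.4044, 4.4930)
step 4: θ'=4.4930 (straight) → pose (-2.0362, 0.9164, 4.4930)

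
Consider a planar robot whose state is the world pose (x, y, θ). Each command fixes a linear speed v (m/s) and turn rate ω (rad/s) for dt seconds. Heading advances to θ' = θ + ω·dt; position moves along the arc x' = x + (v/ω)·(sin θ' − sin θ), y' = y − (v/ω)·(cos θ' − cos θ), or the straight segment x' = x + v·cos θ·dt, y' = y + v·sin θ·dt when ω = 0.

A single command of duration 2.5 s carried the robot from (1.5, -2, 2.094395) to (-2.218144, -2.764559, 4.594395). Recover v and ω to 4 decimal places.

v = 2.0000, ω = 1.0000

Δθ = 4.594395 − 2.094395 = 2.500000
ω = Δθ/dt = 2.500000/2.5 = 1.0000
R = Δx/(sin θ' − sin θ) = 2.0000
v = R·ω = 2.0000·1.0000 = 2.0000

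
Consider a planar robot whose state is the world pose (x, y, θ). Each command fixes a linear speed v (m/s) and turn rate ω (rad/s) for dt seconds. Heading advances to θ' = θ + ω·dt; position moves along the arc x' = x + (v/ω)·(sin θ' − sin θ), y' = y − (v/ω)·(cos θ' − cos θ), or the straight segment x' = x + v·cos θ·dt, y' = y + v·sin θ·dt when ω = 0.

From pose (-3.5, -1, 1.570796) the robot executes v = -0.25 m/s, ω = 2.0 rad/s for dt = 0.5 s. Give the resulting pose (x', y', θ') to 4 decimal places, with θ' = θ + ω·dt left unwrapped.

θ' = 1.5708 + 2.0·0.5 = 2.5708
R = v/ω = -0.25/2.0 = -0.1250
x' = -3.5 + -0.1250·(sin 2.5708 − sin 1.5708) = -3.4425
y' = -1 − -0.1250·(cos 2.5708 − cos 1.5708) = -1.1052

(-3.4425, -1.1052, 2.5708)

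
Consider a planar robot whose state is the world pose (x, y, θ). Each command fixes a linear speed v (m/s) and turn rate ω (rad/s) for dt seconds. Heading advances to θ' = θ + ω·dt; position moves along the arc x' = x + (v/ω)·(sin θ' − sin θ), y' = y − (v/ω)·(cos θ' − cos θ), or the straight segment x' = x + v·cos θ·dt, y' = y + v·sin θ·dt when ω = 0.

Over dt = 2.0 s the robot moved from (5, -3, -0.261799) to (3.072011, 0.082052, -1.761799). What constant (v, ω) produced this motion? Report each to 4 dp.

Δθ = -1.761799 − -0.261799 = -1.500000
ω = Δθ/dt = -1.500000/2.0 = -0.7500
R = −Δy/(cos θ' − cos θ) = 2.6667
v = R·ω = 2.6667·-0.7500 = -2.0000

v = -2.0000, ω = -0.7500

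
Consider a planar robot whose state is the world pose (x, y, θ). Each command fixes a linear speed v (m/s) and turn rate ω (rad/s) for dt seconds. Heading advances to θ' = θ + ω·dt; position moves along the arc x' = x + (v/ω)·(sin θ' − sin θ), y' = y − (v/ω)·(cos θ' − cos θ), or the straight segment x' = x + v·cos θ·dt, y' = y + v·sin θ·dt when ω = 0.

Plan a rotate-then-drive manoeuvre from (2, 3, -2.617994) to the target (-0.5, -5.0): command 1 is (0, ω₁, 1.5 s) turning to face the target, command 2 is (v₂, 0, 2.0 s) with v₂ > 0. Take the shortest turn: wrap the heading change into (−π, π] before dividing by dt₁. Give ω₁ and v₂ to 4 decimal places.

ω₁ = 0.4962, v₂ = 4.1908

heading to target = atan2(-5−3, -0.5−2) = -1.8737
Δθ = wrap(-1.8737 − -2.6180) = 0.7443; ω₁ = Δθ/dt₁ = 0.4962
distance = √((-0.5−2)² + (-5−3)²) = 8.3815; v₂ = distance/dt₂ = 4.1908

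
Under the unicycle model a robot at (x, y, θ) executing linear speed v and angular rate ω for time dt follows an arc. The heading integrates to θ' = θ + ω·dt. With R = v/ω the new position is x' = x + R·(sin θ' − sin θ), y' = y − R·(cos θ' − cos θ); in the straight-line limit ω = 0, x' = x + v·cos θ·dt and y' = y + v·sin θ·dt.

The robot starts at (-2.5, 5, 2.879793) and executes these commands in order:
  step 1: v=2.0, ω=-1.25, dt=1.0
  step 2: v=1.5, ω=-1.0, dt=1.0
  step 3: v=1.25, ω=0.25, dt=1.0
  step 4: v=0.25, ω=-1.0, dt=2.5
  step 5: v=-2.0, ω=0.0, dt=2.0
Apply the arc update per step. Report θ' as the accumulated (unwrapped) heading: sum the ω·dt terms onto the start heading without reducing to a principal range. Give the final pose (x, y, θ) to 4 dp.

(-1.5211, 12.4294, -1.6202)

step 1: θ'=1.6298 (R=-1.6000) → pose (-3.6831, 6.4511, 1.6298)
step 2: θ'=0.6298 (R=-1.5000) → pose (-3.0692, 7.7518, 0.6298)
step 3: θ'=0.8798 (R=5.0000) → pose (-2.1610, 8.6060, 0.8798)
step 4: θ'=-1.6202 (R=-0.2500) → pose (-1.7187, 8.4343, -1.6202)
step 5: θ'=-1.6202 (straight) → pose (-1.5211, 12.4294, -1.6202)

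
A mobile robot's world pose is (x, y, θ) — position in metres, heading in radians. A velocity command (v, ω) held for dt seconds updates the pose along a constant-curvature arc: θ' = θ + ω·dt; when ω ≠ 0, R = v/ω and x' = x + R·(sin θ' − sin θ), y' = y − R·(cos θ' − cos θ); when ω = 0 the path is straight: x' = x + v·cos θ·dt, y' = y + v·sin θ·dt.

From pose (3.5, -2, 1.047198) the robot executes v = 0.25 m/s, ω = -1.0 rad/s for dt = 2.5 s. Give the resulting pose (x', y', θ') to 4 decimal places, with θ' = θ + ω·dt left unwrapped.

(3.9648, -2.0956, -1.4528)

θ' = 1.0472 + -1.0·2.5 = -1.4528
R = v/ω = 0.25/-1.0 = -0.2500
x' = 3.5 + -0.2500·(sin -1.4528 − sin 1.0472) = 3.9648
y' = -2 − -0.2500·(cos -1.4528 − cos 1.0472) = -2.0956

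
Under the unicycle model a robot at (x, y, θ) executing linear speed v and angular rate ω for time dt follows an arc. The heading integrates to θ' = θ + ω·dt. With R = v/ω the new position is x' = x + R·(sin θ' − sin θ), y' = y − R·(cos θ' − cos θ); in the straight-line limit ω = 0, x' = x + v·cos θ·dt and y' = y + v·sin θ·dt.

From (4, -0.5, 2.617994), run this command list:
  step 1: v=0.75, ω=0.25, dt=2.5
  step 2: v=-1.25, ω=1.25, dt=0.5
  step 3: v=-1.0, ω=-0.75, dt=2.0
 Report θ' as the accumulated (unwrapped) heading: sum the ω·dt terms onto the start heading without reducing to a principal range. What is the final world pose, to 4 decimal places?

(4.5765, 0.0909, 2.3680)

step 1: θ'=3.2430 (R=3.0000) → pose (2.1963, -0.1135, 3.2430)
step 2: θ'=3.8680 (R=-1.0000) → pose (2.7593, 0.1338, 3.8680)
step 3: θ'=2.3680 (R=1.3333) → pose (4.5765, 0.0909, 2.3680)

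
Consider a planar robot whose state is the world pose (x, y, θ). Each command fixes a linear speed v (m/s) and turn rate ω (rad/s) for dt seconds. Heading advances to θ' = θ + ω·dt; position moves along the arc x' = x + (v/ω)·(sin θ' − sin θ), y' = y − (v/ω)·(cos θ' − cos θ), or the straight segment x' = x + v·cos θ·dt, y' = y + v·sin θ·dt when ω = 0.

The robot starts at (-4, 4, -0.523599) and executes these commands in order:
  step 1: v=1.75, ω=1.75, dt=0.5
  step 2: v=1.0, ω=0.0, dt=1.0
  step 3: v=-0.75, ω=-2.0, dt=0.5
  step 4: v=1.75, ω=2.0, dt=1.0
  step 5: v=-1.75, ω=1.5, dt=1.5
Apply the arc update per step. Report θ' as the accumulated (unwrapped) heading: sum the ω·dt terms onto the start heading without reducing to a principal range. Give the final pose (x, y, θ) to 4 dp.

step 1: θ'=0.3514 (R=1.0000) → pose (-3.1558, 3.9271, 0.3514)
step 2: θ'=0.3514 (straight) → pose (-2.2169, 4.2713, 0.3514)
step 3: θ'=-0.6486 (R=0.3750) → pose (-2.5725, 4.3246, -0.6486)
step 4: θ'=1.3514 (R=0.8750) → pose (-1.1899, 4.8315, 1.3514)
step 5: θ'=3.6014 (R=-1.1667) → pose (0.4665, 3.5321, 3.6014)

(0.4665, 3.5321, 3.6014)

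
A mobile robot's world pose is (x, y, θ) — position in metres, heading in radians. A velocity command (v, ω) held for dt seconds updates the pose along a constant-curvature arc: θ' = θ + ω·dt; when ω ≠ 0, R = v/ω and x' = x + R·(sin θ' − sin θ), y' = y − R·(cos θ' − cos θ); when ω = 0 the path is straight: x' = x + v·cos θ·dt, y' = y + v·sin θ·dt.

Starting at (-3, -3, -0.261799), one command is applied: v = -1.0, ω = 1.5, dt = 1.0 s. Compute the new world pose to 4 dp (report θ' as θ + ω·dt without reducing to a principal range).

(-3.8027, -3.4263, 1.2382)

θ' = -0.2618 + 1.5·1.0 = 1.2382
R = v/ω = -1.0/1.5 = -0.6667
x' = -3 + -0.6667·(sin 1.2382 − sin -0.2618) = -3.8027
y' = -3 − -0.6667·(cos 1.2382 − cos -0.2618) = -3.4263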